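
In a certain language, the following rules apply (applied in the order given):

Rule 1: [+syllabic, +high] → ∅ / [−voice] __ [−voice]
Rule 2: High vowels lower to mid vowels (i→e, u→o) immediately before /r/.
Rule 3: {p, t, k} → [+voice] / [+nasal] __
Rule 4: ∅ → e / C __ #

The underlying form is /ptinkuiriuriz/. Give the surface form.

ptingueriorize

Rule 1 (high vowel syncope): no segment meets the environment; /ptinkuiriuriz/ is unchanged.
Rule 2 (pre-rhotic lowering): /i/ is a high vowel immediately before /r/, so it lowers to [e]. /u/ is a high vowel immediately before /r/, so it lowers to [o]. /ptinkuiriuriz/ → ptinkuerioriz.
Rule 3 (post-nasal voicing): /k/ is a voiceless stop immediately after the nasal /n/, so it voices to [g]. /ptinkuerioriz/ → ptinguerioriz.
Rule 4 (final e-epenthesis): the form ends in the consonant /z/, so [e] is inserted word-finally. /ptinguerioriz/ → ptingueriorize.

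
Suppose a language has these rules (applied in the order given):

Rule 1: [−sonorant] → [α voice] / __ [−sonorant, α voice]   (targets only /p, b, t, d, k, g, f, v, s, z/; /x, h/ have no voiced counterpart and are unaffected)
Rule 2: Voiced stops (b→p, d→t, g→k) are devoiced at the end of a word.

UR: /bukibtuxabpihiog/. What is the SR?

Rule 1 (regressive voicing assimilation): /b/ precedes the voiceless obstruent /t/, so it devoices to [p] by assimilation. /b/ precedes the voiceless obstruent /p/, so it devoices to [p] by assimilation. /bukibtuxabpihiog/ → bukiptuxappihiog.
Rule 2 (final devoicing): /g/ is a voiced stop in word-final position, so it devoices to [k]. /bukiptuxappihiog/ → bukiptuxappihiok.

bukiptuxappihiok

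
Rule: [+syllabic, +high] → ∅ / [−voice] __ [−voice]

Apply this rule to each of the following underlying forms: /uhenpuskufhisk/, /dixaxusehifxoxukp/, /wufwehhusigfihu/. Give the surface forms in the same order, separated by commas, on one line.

uhenpskfhsk, dixaxsehfxoxkp, wufwehhsigfhu

/uhenpuskufhisk/: /u/ is a high vowel flanked by voiceless consonants /p/ and /s/, so it deletes. /u/ is a high vowel flanked by voiceless consonants /k/ and /f/, so it deletes. /i/ is a high vowel flanked by voiceless consonants /h/ and /s/, so it deletes. → [uhenpskfhsk].
/dixaxusehifxoxukp/: /u/ is a high vowel flanked by voiceless consonants /x/ and /s/, so it deletes. /i/ is a high vowel flanked by voiceless consonants /h/ and /f/, so it deletes. /u/ is a high vowel flanked by voiceless consonants /x/ and /k/, so it deletes. → [dixaxsehfxoxkp].
/wufwehhusigfihu/: /u/ is a high vowel flanked by voiceless consonants /h/ and /s/, so it deletes. /i/ is a high vowel flanked by voiceless consonants /f/ and /h/, so it deletes. → [wufwehhsigfhu].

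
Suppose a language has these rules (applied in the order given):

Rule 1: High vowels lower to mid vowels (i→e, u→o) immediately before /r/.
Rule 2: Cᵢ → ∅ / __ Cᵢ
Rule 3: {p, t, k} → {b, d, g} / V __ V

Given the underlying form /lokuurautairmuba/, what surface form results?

Rule 1 (pre-rhotic lowering): /u/ is a high vowel immediately before /r/, so it lowers to [o]. /i/ is a high vowel immediately before /r/, so it lowers to [e]. /lokuurautairmuba/ → lokuorautaermuba.
Rule 2 (degemination): no segment meets the environment; /lokuorautaermuba/ is unchanged.
Rule 3 (intervocalic voicing): /k/ is a voiceless stop between vowels /o/ and /u/, so it voices to [g]. /t/ is a voiceless stop between vowels /u/ and /a/, so it voices to [d]. /lokuorautaermuba/ → loguoraudaermuba.

loguoraudaermuba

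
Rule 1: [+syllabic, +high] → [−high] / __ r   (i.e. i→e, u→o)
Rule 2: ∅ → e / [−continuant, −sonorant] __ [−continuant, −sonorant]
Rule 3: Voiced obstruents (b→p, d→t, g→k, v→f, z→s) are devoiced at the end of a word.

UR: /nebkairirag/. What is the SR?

Rule 1 (pre-rhotic lowering): /i/ is a high vowel immediately before /r/, so it lowers to [e]. /i/ is a high vowel immediately before /r/, so it lowers to [e]. /nebkairirag/ → nebkaererag.
Rule 2 (stop-cluster e-epenthesis): /b/ and /k/ form a stop–stop cluster, so [e] is inserted between them. /nebkaererag/ → nebekaererag.
Rule 3 (final devoicing): /g/ is a voiced obstruent in word-final position, so it devoices to [k]. /nebekaererag/ → nebekaererak.

nebekaererak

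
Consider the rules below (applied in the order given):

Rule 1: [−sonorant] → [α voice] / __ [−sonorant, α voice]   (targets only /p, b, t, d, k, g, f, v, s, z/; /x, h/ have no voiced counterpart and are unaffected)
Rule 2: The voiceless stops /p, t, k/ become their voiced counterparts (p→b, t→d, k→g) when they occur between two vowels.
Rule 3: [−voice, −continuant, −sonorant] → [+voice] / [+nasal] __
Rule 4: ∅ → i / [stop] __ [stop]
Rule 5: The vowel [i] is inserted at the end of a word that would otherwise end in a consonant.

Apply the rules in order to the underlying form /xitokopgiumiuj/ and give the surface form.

Rule 1 (regressive voicing assimilation): /p/ precedes the voiced obstruent /g/, so it voices to [b] by assimilation. /xitokopgiumiuj/ → xitokobgiumiuj.
Rule 2 (intervocalic voicing): /t/ is a voiceless stop between vowels /i/ and /o/, so it voices to [d]. /k/ is a voiceless stop between vowels /o/ and /o/, so it voices to [g]. /xitokobgiumiuj/ → xidogobgiumiuj.
Rule 3 (post-nasal voicing): no segment meets the environment; /xidogobgiumiuj/ is unchanged.
Rule 4 (stop-cluster i-epenthesis): /b/ and /g/ form a stop–stop cluster, so [i] is inserted between them. /xidogobgiumiuj/ → xidogobigiumiuj.
Rule 5 (final i-epenthesis): the form ends in the consonant /j/, so [i] is inserted word-finally. /xidogobigiumiuj/ → xidogobigiumiuji.

xidogobigiumiuji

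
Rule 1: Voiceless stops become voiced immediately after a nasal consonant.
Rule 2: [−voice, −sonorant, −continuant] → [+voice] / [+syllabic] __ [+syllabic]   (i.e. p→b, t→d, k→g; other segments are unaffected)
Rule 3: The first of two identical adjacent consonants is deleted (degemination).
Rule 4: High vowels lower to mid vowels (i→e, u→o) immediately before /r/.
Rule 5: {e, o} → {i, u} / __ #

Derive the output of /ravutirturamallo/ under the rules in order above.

Rule 1 (post-nasal voicing): no segment meets the environment; /ravutirturamallo/ is unchanged.
Rule 2 (intervocalic voicing): /t/ is a voiceless stop between vowels /u/ and /i/, so it voices to [d]. /ravutirturamallo/ → ravudirturamallo.
Rule 3 (degemination): /ll/ is a geminate; the first /l/ deletes. /ravudirturamallo/ → ravudirturamalo.
Rule 4 (pre-rhotic lowering): /i/ is a high vowel immediately before /r/, so it lowers to [e]. /u/ is a high vowel immediately before /r/, so it lowers to [o]. /ravudirturamalo/ → ravudertoramalo.
Rule 5 (final vowel raising): /o/ is a mid vowel in word-final position, so it raises to [u]. /ravudertoramalo/ → ravudertoramalu.

ravudertoramalu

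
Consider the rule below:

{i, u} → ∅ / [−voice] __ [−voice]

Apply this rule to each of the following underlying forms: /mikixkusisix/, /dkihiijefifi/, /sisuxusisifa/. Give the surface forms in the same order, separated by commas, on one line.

mikxkssx, dkhiijeffi, ssxssfa

/mikixkusisix/: /i/ is a high vowel flanked by voiceless consonants /k/ and /x/, so it deletes. /u/ is a high vowel flanked by voiceless consonants /k/ and /s/, so it deletes. /i/ is a high vowel flanked by voiceless consonants /s/ and /s/, so it deletes. /i/ is a high vowel flanked by voiceless consonants /s/ and /x/, so it deletes. → [mikxkssx].
/dkihiijefifi/: /i/ is a high vowel flanked by voiceless consonants /k/ and /h/, so it deletes. /i/ is a high vowel flanked by voiceless consonants /f/ and /f/, so it deletes. → [dkhiijeffi].
/sisuxusisifa/: /i/ is a high vowel flanked by voiceless consonants /s/ and /s/, so it deletes. /u/ is a high vowel flanked by voiceless consonants /s/ and /x/, so it deletes. /u/ is a high vowel flanked by voiceless consonants /x/ and /s/, so it deletes. /i/ is a high vowel flanked by voiceless consonants /s/ and /s/, so it deletes. /i/ is a high vowel flanked by voiceless consonants /s/ and /f/, so it deletes. → [ssxssfa].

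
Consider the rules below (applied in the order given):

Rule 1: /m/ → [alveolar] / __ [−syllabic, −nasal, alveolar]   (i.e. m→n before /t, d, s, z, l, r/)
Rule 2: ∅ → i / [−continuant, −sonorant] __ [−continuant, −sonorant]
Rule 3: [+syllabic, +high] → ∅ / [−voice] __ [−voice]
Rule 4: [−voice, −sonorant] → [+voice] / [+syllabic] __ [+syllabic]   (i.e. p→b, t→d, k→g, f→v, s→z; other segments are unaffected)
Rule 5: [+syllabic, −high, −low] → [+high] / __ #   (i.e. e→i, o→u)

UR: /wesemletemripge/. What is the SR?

Rule 1 (nasal place assimilation): /m/ precedes the alveolar consonant /l/, so it assimilates in place to [n]. /m/ precedes the alveolar consonant /r/, so it assimilates in place to [n]. /wesemletemripge/ → wesenletenripge.
Rule 2 (stop-cluster i-epenthesis): /p/ and /g/ form a stop–stop cluster, so [i] is inserted between them. /wesenletenripge/ → wesenletenripige.
Rule 3 (high vowel syncope): no segment meets the environment; /wesenletenripige/ is unchanged.
Rule 4 (intervocalic voicing): /s/ is a voiceless obstruent between vowels /e/ and /e/, so it voices to [z]. /t/ is a voiceless obstruent between vowels /e/ and /e/, so it voices to [d]. /p/ is a voiceless obstruent between vowels /i/ and /i/, so it voices to [b]. /wesenletenripige/ → wezenledenribige.
Rule 5 (final vowel raising): /e/ is a mid vowel in word-final position, so it raises to [i]. /wezenledenribige/ → wezenledenribigi.

wezenledenribigi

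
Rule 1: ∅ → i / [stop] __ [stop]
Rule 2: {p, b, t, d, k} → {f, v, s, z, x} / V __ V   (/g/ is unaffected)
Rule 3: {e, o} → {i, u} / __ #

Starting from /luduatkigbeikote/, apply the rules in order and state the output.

Rule 1 (stop-cluster i-epenthesis): /t/ and /k/ form a stop–stop cluster, so [i] is inserted between them. /g/ and /b/ form a stop–stop cluster, so [i] is inserted between them. /luduatkigbeikote/ → luduatikigibeikote.
Rule 2 (intervocalic spirantization): /d/ is a stop between vowels /u/ and /u/, so it spirantizes to the fricative [z]. /t/ is a stop between vowels /a/ and /i/, so it spirantizes to the fricative [s]. /k/ is a stop between vowels /i/ and /i/, so it spirantizes to the fricative [x]. /b/ is a stop between vowels /i/ and /e/, so it spirantizes to the fricative [v]. /k/ is a stop between vowels /i/ and /o/, so it spirantizes to the fricative [x]. /t/ is a stop between vowels /o/ and /e/, so it spirantizes to the fricative [s]. /luduatikigibeikote/ → luzuasixigiveixose.
Rule 3 (final vowel raising): /e/ is a mid vowel in word-final position, so it raises to [i]. /luzuasixigiveixose/ → luzuasixigiveixosi.

luzuasixigiveixosi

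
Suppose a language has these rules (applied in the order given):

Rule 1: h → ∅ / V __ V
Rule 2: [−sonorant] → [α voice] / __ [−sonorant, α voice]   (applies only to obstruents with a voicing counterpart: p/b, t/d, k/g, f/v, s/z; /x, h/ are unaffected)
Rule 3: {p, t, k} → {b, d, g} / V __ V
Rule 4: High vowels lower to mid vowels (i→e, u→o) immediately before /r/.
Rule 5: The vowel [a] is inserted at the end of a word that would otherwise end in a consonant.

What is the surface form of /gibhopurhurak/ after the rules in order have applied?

giphoborhoraka

Rule 1 (intervocalic h-deletion): no segment meets the environment; /gibhopurhurak/ is unchanged.
Rule 2 (regressive voicing assimilation): /b/ precedes the voiceless obstruent /h/, so it devoices to [p] by assimilation. /gibhopurhurak/ → giphopurhurak.
Rule 3 (intervocalic voicing): /p/ is a voiceless stop between vowels /o/ and /u/, so it voices to [b]. /giphopurhurak/ → giphoburhurak.
Rule 4 (pre-rhotic lowering): /u/ is a high vowel immediately before /r/, so it lowers to [o]. /u/ is a high vowel immediately before /r/, so it lowers to [o]. /giphoburhurak/ → giphoborhorak.
Rule 5 (final a-epenthesis): the form ends in the consonant /k/, so [a] is inserted word-finally. /giphoborhorak/ → giphoborhoraka.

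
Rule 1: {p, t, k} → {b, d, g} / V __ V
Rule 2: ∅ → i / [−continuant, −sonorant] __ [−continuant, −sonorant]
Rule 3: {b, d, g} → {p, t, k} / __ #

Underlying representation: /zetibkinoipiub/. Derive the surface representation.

zedibikinoibiup

Rule 1 (intervocalic voicing): /t/ is a voiceless stop between vowels /e/ and /i/, so it voices to [d]. /p/ is a voiceless stop between vowels /i/ and /i/, so it voices to [b]. /zetibkinoipiub/ → zedibkinoibiub.
Rule 2 (stop-cluster i-epenthesis): /b/ and /k/ form a stop–stop cluster, so [i] is inserted between them. /zedibkinoibiub/ → zedibikinoibiub.
Rule 3 (final devoicing): /b/ is a voiced stop in word-final position, so it devoices to [p]. /zedibikinoibiub/ → zedibikinoibiup.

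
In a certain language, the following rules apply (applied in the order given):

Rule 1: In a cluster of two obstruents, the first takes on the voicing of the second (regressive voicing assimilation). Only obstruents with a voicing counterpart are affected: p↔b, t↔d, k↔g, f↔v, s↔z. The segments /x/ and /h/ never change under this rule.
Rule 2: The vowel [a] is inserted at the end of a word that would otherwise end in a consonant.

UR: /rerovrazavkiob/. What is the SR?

Rule 1 (regressive voicing assimilation): /v/ precedes the voiceless obstruent /k/, so it devoices to [f] by assimilation. /rerovrazavkiob/ → rerovrazafkiob.
Rule 2 (final a-epenthesis): the form ends in the consonant /b/, so [a] is inserted word-finally. /rerovrazafkiob/ → rerovrazafkioba.

rerovrazafkioba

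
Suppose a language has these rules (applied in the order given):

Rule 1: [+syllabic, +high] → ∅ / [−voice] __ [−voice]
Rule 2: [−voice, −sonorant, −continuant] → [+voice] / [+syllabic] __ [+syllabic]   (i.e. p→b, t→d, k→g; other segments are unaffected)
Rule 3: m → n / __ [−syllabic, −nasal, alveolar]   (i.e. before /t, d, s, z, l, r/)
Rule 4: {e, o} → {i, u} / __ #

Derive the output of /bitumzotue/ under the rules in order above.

Rule 1 (high vowel syncope): no segment meets the environment; /bitumzotue/ is unchanged.
Rule 2 (intervocalic voicing): /t/ is a voiceless stop between vowels /i/ and /u/, so it voices to [d]. /t/ is a voiceless stop between vowels /o/ and /u/, so it voices to [d]. /bitumzotue/ → bidumzodue.
Rule 3 (nasal place assimilation): /m/ precedes the alveolar consonant /z/, so it assimilates in place to [n]. /bidumzodue/ → bidunzodue.
Rule 4 (final vowel raising): /e/ is a mid vowel in word-final position, so it raises to [i]. /bidunzodue/ → bidunzodui.

bidunzodui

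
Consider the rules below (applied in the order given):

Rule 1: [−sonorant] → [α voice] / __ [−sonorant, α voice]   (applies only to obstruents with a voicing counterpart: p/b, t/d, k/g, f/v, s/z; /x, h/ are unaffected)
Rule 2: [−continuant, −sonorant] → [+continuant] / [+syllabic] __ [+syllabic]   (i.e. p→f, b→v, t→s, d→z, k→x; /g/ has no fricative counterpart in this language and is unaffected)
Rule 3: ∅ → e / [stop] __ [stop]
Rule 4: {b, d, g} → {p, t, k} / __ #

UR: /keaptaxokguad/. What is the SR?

Rule 1 (regressive voicing assimilation): /k/ precedes the voiced obstruent /g/, so it voices to [g] by assimilation. /keaptaxokguad/ → keaptaxogguad.
Rule 2 (intervocalic spirantization): no segment meets the environment; /keaptaxogguad/ is unchanged.
Rule 3 (stop-cluster e-epenthesis): /p/ and /t/ form a stop–stop cluster, so [e] is inserted between them. /g/ and /g/ form a stop–stop cluster, so [e] is inserted between them. /keaptaxogguad/ → keapetaxogeguad.
Rule 4 (final devoicing): /d/ is a voiced stop in word-final position, so it devoices to [t]. /keapetaxogeguad/ → keapetaxogeguat.

keapetaxogeguat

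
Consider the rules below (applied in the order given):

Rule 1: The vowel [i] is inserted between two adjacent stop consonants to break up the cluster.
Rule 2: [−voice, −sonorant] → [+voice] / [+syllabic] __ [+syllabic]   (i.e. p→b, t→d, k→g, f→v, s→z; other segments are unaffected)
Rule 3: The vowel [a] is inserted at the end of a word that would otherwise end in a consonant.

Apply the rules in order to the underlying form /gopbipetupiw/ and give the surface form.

gobibibedubiwa

Rule 1 (stop-cluster i-epenthesis): /p/ and /b/ form a stop–stop cluster, so [i] is inserted between them. /gopbipetupiw/ → gopibipetupiw.
Rule 2 (intervocalic voicing): /p/ is a voiceless obstruent between vowels /o/ and /i/, so it voices to [b]. /p/ is a voiceless obstruent between vowels /i/ and /e/, so it voices to [b]. /t/ is a voiceless obstruent between vowels /e/ and /u/, so it voices to [d]. /p/ is a voiceless obstruent between vowels /u/ and /i/, so it voices to [b]. /gopibipetupiw/ → gobibibedubiw.
Rule 3 (final a-epenthesis): the form ends in the consonant /w/, so [a] is inserted word-finally. /gobibibedubiw/ → gobibibedubiwa.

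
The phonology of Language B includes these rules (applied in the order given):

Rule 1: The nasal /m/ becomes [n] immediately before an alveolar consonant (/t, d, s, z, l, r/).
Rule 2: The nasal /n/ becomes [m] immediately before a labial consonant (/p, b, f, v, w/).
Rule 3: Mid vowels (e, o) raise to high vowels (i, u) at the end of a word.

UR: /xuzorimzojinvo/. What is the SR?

Rule 1 (nasal place assimilation): /m/ precedes the alveolar consonant /z/, so it assimilates in place to [n]. /xuzorimzojinvo/ → xuzorinzojinvo.
Rule 2 (nasal place assimilation): /n/ precedes the labial consonant /v/, so it assimilates in place to [m]. /xuzorinzojinvo/ → xuzorinzojimvo.
Rule 3 (final vowel raising): /o/ is a mid vowel in word-final position, so it raises to [u]. /xuzorinzojimvo/ → xuzorinzojimvu.

xuzorinzojimvu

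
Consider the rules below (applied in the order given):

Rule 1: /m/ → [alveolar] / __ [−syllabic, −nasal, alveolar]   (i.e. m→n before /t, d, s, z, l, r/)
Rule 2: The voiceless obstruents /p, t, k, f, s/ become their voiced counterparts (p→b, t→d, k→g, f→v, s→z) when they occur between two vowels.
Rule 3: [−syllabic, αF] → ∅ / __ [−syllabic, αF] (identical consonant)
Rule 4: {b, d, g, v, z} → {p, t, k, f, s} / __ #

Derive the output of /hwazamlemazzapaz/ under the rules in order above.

hwazanlemazabas

Rule 1 (nasal place assimilation): /m/ precedes the alveolar consonant /l/, so it assimilates in place to [n]. /hwazamlemazzapaz/ → hwazanlemazzapaz.
Rule 2 (intervocalic voicing): /p/ is a voiceless obstruent between vowels /a/ and /a/, so it voices to [b]. /hwazanlemazzapaz/ → hwazanlemazzabaz.
Rule 3 (degemination): /zz/ is a geminate; the first /z/ deletes. /hwazanlemazzabaz/ → hwazanlemazabaz.
Rule 4 (final devoicing): /z/ is a voiced obstruent in word-final position, so it devoices to [s]. /hwazanlemazabaz/ → hwazanlemazabas.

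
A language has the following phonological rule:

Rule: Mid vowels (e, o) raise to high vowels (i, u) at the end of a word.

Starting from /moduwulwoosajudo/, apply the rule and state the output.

moduwulwoosajudu

/o/ is a mid vowel in word-final position, so it raises to [u].
The other instances of /o/ do not occur in the required environment and remain unchanged.
Surface form: [moduwulwoosajudu].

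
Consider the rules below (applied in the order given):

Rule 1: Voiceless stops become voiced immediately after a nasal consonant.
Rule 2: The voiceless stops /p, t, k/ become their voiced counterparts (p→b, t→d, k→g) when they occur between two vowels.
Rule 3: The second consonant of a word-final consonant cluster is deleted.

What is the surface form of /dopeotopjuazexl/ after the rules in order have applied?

Rule 1 (post-nasal voicing): no segment meets the environment; /dopeotopjuazexl/ is unchanged.
Rule 2 (intervocalic voicing): /p/ is a voiceless stop between vowels /o/ and /e/, so it voices to [b]. /t/ is a voiceless stop between vowels /o/ and /o/, so it voices to [d]. /dopeotopjuazexl/ → dobeodopjuazexl.
Rule 3 (final cluster simplification): /l/ is the second consonant of a word-final cluster /xl/, so it deletes. /dobeodopjuazexl/ → dobeodopjuazex.

dobeodopjuazex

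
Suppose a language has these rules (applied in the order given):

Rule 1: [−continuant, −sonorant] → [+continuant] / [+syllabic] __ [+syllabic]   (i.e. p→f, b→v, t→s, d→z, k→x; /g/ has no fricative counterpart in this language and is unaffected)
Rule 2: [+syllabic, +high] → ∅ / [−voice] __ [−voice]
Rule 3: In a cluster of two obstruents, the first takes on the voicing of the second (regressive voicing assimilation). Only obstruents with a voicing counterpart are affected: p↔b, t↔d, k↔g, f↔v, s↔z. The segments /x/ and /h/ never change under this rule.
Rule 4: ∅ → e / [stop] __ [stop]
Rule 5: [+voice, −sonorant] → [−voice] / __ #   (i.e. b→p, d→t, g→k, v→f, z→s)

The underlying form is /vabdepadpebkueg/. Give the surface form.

Rule 1 (intervocalic spirantization): /p/ is a stop between vowels /e/ and /a/, so it spirantizes to the fricative [f]. /vabdepadpebkueg/ → vabdefadpebkueg.
Rule 2 (high vowel syncope): no segment meets the environment; /vabdefadpebkueg/ is unchanged.
Rule 3 (regressive voicing assimilation): /d/ precedes the voiceless obstruent /p/, so it devoices to [t] by assimilation. /b/ precedes the voiceless obstruent /k/, so it devoices to [p] by assimilation. /vabdefadpebkueg/ → vabdefatpepkueg.
Rule 4 (stop-cluster e-epenthesis): /b/ and /d/ form a stop–stop cluster, so [e] is inserted between them. /t/ and /p/ form a stop–stop cluster, so [e] is inserted between them. /p/ and /k/ form a stop–stop cluster, so [e] is inserted between them. /vabdefatpepkueg/ → vabedefatepepekueg.
Rule 5 (final devoicing): /g/ is a voiced obstruent in word-final position, so it devoices to [k]. /vabedefatepepekueg/ → vabedefatepepekuek.

vabedefatepepekuek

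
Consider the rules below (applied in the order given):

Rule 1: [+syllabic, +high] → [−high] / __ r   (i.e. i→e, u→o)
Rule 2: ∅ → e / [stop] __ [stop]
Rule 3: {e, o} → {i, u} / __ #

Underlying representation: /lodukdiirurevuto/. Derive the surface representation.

Rule 1 (pre-rhotic lowering): /i/ is a high vowel immediately before /r/, so it lowers to [e]. /u/ is a high vowel immediately before /r/, so it lowers to [o]. /lodukdiirurevuto/ → lodukdierorevuto.
Rule 2 (stop-cluster e-epenthesis): /k/ and /d/ form a stop–stop cluster, so [e] is inserted between them. /lodukdierorevuto/ → lodukedierorevuto.
Rule 3 (final vowel raising): /o/ is a mid vowel in word-final position, so it raises to [u]. /lodukedierorevuto/ → lodukedierorevutu.

lodukedierorevutu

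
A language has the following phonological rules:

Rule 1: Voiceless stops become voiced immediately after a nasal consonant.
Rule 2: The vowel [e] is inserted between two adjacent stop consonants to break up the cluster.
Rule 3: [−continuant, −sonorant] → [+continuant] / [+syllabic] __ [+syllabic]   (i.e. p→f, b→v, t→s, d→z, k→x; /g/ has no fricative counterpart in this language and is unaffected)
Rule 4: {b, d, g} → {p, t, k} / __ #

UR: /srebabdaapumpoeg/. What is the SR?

srevavezaafumboek

Rule 1 (post-nasal voicing): /p/ is a voiceless stop immediately after the nasal /m/, so it voices to [b]. /srebabdaapumpoeg/ → srebabdaapumboeg.
Rule 2 (stop-cluster e-epenthesis): /b/ and /d/ form a stop–stop cluster, so [e] is inserted between them. /srebabdaapumboeg/ → srebabedaapumboeg.
Rule 3 (intervocalic spirantization): /b/ is a stop between vowels /e/ and /a/, so it spirantizes to the fricative [v]. /b/ is a stop between vowels /a/ and /e/, so it spirantizes to the fricative [v]. /d/ is a stop between vowels /e/ and /a/, so it spirantizes to the fricative [z]. /p/ is a stop between vowels /a/ and /u/, so it spirantizes to the fricative [f]. /srebabedaapumboeg/ → srevavezaafumboeg.
Rule 4 (final devoicing): /g/ is a voiced stop in word-final position, so it devoices to [k]. /srevavezaafumboeg/ → srevavezaafumboek.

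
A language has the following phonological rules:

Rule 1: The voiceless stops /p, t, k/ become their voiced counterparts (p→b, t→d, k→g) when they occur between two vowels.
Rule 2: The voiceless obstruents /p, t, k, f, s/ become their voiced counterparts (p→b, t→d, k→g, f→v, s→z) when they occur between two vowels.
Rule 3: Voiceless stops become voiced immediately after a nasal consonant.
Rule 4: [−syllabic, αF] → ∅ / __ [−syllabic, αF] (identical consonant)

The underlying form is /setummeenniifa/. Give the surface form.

Rule 1 (intervocalic voicing): /t/ is a voiceless stop between vowels /e/ and /u/, so it voices to [d]. /setummeenniifa/ → sedummeenniifa.
Rule 2 (intervocalic voicing): /f/ is a voiceless obstruent between vowels /i/ and /a/, so it voices to [v]. /sedummeenniifa/ → sedummeenniiva.
Rule 3 (post-nasal voicing): no segment meets the environment; /sedummeenniiva/ is unchanged.
Rule 4 (degemination): /mm/ is a geminate; the first /m/ deletes. /nn/ is a geminate; the first /n/ deletes. /sedummeenniiva/ → sedumeeniiva.

sedumeeniiva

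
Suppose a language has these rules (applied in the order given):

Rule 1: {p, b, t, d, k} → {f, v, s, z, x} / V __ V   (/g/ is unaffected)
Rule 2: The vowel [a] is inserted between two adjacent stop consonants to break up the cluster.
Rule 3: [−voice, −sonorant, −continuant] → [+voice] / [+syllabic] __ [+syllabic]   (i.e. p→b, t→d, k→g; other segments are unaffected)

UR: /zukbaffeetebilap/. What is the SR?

Rule 1 (intervocalic spirantization): /t/ is a stop between vowels /e/ and /e/, so it spirantizes to the fricative [s]. /b/ is a stop between vowels /e/ and /i/, so it spirantizes to the fricative [v]. /zukbaffeetebilap/ → zukbaffeesevilap.
Rule 2 (stop-cluster a-epenthesis): /k/ and /b/ form a stop–stop cluster, so [a] is inserted between them. /zukbaffeesevilap/ → zukabaffeesevilap.
Rule 3 (intervocalic voicing): /k/ is a voiceless stop between vowels /u/ and /a/, so it voices to [g]. /zukabaffeesevilap/ → zugabaffeesevilap.

zugabaffeesevilap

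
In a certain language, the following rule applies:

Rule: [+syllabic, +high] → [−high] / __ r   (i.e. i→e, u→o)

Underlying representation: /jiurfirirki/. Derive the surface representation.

Scanning /jiurfirirki/: /i/ at position 2 is not in the conditioning environment; /u/ is a high vowel immediately before /r/, so it lowers to [o]; /i/ is a high vowel immediately before /r/, so it lowers to [e]; /i/ is a high vowel immediately before /r/, so it lowers to [e]; /i/ at position 11 is not in the conditioning environment.
Result: [jiorfererki].

jiorfererki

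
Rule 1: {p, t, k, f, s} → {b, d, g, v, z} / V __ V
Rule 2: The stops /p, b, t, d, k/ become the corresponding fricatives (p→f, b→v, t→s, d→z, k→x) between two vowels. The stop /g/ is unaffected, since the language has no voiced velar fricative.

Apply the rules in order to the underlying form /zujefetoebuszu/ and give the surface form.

zujevezoevuszu

Rule 1 (intervocalic voicing): /f/ is a voiceless obstruent between vowels /e/ and /e/, so it voices to [v]. /t/ is a voiceless obstruent between vowels /e/ and /o/, so it voices to [d]. /zujefetoebuszu/ → zujevedoebuszu.
Rule 2 (intervocalic spirantization): /d/ is a stop between vowels /e/ and /o/, so it spirantizes to the fricative [z]. /b/ is a stop between vowels /e/ and /u/, so it spirantizes to the fricative [v]. /zujevedoebuszu/ → zujevezoevuszu.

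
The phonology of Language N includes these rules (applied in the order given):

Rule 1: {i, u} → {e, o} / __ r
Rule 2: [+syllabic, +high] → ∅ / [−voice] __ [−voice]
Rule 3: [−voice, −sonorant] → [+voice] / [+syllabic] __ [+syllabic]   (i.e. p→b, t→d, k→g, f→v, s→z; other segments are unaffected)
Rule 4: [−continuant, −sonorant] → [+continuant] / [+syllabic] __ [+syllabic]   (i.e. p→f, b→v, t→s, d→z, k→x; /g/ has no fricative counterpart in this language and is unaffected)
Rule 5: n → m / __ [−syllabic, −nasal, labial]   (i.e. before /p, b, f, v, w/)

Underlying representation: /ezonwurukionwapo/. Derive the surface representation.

Rule 1 (pre-rhotic lowering): /u/ is a high vowel immediately before /r/, so it lowers to [o]. /ezonwurukionwapo/ → ezonworukionwapo.
Rule 2 (high vowel syncope): no segment meets the environment; /ezonworukionwapo/ is unchanged.
Rule 3 (intervocalic voicing): /k/ is a voiceless obstruent between vowels /u/ and /i/, so it voices to [g]. /p/ is a voiceless obstruent between vowels /a/ and /o/, so it voices to [b]. /ezonworukionwapo/ → ezonworugionwabo.
Rule 4 (intervocalic spirantization): /b/ is a stop between vowels /a/ and /o/, so it spirantizes to the fricative [v]. /ezonworugionwabo/ → ezonworugionwavo.
Rule 5 (nasal place assimilation): /n/ precedes the labial consonant /w/, so it assimilates in place to [m]. /n/ precedes the labial consonant /w/, so it assimilates in place to [m]. /ezonworugionwavo/ → ezomworugiomwavo.

ezomworugiomwavo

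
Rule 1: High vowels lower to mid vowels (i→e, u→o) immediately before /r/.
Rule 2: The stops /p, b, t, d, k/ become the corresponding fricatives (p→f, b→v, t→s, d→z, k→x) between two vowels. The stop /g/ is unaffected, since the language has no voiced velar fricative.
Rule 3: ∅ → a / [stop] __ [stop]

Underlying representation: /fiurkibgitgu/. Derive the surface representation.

fiorkibagitagu

Rule 1 (pre-rhotic lowering): /u/ is a high vowel immediately before /r/, so it lowers to [o]. /fiurkibgitgu/ → fiorkibgitgu.
Rule 2 (intervocalic spirantization): no segment meets the environment; /fiorkibgitgu/ is unchanged.
Rule 3 (stop-cluster a-epenthesis): /b/ and /g/ form a stop–stop cluster, so [a] is inserted between them. /t/ and /g/ form a stop–stop cluster, so [a] is inserted between them. /fiorkibgitgu/ → fiorkibagitagu.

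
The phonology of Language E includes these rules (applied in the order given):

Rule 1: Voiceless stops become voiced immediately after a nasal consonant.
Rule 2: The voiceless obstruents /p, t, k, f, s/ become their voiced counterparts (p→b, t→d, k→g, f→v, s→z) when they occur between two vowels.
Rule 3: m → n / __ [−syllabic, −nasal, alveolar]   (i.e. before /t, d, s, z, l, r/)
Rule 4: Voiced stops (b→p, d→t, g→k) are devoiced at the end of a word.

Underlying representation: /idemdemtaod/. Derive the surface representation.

idendendaot

Rule 1 (post-nasal voicing): /t/ is a voiceless stop immediately after the nasal /m/, so it voices to [d]. /idemdemtaod/ → idemdemdaod.
Rule 2 (intervocalic voicing): no segment meets the environment; /idemdemdaod/ is unchanged.
Rule 3 (nasal place assimilation): /m/ precedes the alveolar consonant /d/, so it assimilates in place to [n]. /m/ precedes the alveolar consonant /d/, so it assimilates in place to [n]. /idemdemdaod/ → idendendaod.
Rule 4 (final devoicing): /d/ is a voiced stop in word-final position, so it devoices to [t]. /idendendaod/ → idendendaot.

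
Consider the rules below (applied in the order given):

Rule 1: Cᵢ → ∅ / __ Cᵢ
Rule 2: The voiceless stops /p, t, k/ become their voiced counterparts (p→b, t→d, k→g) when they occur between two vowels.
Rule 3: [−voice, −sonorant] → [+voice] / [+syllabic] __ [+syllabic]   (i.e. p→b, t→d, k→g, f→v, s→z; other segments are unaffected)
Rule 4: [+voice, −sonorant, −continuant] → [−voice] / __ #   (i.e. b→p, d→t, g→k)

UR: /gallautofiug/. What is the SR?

galaudoviuk

Rule 1 (degemination): /ll/ is a geminate; the first /l/ deletes. /gallautofiug/ → galautofiug.
Rule 2 (intervocalic voicing): /t/ is a voiceless stop between vowels /u/ and /o/, so it voices to [d]. /galautofiug/ → galaudofiug.
Rule 3 (intervocalic voicing): /f/ is a voiceless obstruent between vowels /o/ and /i/, so it voices to [v]. /galaudofiug/ → galaudoviug.
Rule 4 (final devoicing): /g/ is a voiced stop in word-final position, so it devoices to [k]. /galaudoviug/ → galaudoviuk.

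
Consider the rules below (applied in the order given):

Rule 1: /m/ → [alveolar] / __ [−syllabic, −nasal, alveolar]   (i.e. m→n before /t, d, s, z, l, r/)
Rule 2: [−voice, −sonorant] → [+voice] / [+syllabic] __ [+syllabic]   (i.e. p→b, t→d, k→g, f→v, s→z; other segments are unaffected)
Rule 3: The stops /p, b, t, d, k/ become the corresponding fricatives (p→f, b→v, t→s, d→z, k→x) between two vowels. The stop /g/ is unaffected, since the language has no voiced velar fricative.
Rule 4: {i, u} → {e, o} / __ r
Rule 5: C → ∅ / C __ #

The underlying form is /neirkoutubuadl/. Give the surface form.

neerkouzuvuad

Rule 1 (nasal place assimilation): no segment meets the environment; /neirkoutubuadl/ is unchanged.
Rule 2 (intervocalic voicing): /t/ is a voiceless obstruent between vowels /u/ and /u/, so it voices to [d]. /neirkoutubuadl/ → neirkoudubuadl.
Rule 3 (intervocalic spirantization): /d/ is a stop between vowels /u/ and /u/, so it spirantizes to the fricative [z]. /b/ is a stop between vowels /u/ and /u/, so it spirantizes to the fricative [v]. /neirkoudubuadl/ → neirkouzuvuadl.
Rule 4 (pre-rhotic lowering): /i/ is a high vowel immediately before /r/, so it lowers to [e]. /neirkouzuvuadl/ → neerkouzuvuadl.
Rule 5 (final cluster simplification): /l/ is the second consonant of a word-final cluster /dl/, so it deletes. /neerkouzuvuadl/ → neerkouzuvuad.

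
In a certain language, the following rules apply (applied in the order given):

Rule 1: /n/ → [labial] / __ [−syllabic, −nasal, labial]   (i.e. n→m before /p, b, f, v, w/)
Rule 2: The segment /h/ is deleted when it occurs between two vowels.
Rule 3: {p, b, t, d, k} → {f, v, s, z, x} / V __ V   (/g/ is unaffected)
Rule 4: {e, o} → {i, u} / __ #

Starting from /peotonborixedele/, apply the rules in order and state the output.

peosomborixezeli

Rule 1 (nasal place assimilation): /n/ precedes the labial consonant /b/, so it assimilates in place to [m]. /peotonborixedele/ → peotomborixedele.
Rule 2 (intervocalic h-deletion): no segment meets the environment; /peotomborixedele/ is unchanged.
Rule 3 (intervocalic spirantization): /t/ is a stop between vowels /o/ and /o/, so it spirantizes to the fricative [s]. /d/ is a stop between vowels /e/ and /e/, so it spirantizes to the fricative [z]. /peotomborixedele/ → peosomborixezele.
Rule 4 (final vowel raising): /e/ is a mid vowel in word-final position, so it raises to [i]. /peosomborixezele/ → peosomborixezeli.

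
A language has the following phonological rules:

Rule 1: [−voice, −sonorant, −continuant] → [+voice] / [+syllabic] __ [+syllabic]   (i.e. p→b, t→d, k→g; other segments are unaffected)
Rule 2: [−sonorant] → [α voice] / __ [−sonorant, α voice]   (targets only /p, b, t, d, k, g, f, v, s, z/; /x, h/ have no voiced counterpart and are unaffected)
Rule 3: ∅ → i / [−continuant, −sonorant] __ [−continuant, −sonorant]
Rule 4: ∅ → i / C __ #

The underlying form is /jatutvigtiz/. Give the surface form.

Rule 1 (intervocalic voicing): /t/ is a voiceless stop between vowels /a/ and /u/, so it voices to [d]. /jatutvigtiz/ → jadutvigtiz.
Rule 2 (regressive voicing assimilation): /t/ precedes the voiced obstruent /v/, so it voices to [d] by assimilation. /g/ precedes the voiceless obstruent /t/, so it devoices to [k] by assimilation. /jadutvigtiz/ → jadudviktiz.
Rule 3 (stop-cluster i-epenthesis): /k/ and /t/ form a stop–stop cluster, so [i] is inserted between them. /jadudviktiz/ → jadudvikitiz.
Rule 4 (final i-epenthesis): the form ends in the consonant /z/, so [i] is inserted word-finally. /jadudvikitiz/ → jadudvikitizi.

jadudvikitizi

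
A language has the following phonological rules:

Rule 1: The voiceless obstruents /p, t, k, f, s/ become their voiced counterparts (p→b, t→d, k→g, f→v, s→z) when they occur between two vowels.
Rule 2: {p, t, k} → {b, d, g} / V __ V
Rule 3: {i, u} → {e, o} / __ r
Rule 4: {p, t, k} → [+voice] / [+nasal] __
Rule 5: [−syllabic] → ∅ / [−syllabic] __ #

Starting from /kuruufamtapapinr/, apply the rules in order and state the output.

Rule 1 (intervocalic voicing): /f/ is a voiceless obstruent between vowels /u/ and /a/, so it voices to [v]. /p/ is a voiceless obstruent between vowels /a/ and /a/, so it voices to [b]. /p/ is a voiceless obstruent between vowels /a/ and /i/, so it voices to [b]. /kuruufamtapapinr/ → kuruuvamtababinr.
Rule 2 (intervocalic voicing): no segment meets the environment; /kuruuvamtababinr/ is unchanged.
Rule 3 (pre-rhotic lowering): /u/ is a high vowel immediately before /r/, so it lowers to [o]. /kuruuvamtababinr/ → koruuvamtababinr.
Rule 4 (post-nasal voicing): /t/ is a voiceless stop immediately after the nasal /m/, so it voices to [d]. /koruuvamtababinr/ → koruuvamdababinr.
Rule 5 (final cluster simplification): /r/ is the second consonant of a word-final cluster /nr/, so it deletes. /koruuvamdababinr/ → koruuvamdababin.

koruuvamdababin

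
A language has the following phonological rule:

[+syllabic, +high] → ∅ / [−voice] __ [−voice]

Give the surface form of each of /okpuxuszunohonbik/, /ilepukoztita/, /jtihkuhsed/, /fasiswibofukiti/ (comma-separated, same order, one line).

/okpuxuszunohonbik/: /u/ is a high vowel flanked by voiceless consonants /p/ and /x/, so it deletes. /u/ is a high vowel flanked by voiceless consonants /x/ and /s/, so it deletes. → [okpxszunohonbik].
/ilepukoztita/: /u/ is a high vowel flanked by voiceless consonants /p/ and /k/, so it deletes. /i/ is a high vowel flanked by voiceless consonants /t/ and /t/, so it deletes. → [ilepkoztta].
/jtihkuhsed/: /i/ is a high vowel flanked by voiceless consonants /t/ and /h/, so it deletes. /u/ is a high vowel flanked by voiceless consonants /k/ and /h/, so it deletes. → [jthkhsed].
/fasiswibofukiti/: /i/ is a high vowel flanked by voiceless consonants /s/ and /s/, so it deletes. /u/ is a high vowel flanked by voiceless consonants /f/ and /k/, so it deletes. /i/ is a high vowel flanked by voiceless consonants /k/ and /t/, so it deletes. → [fasswibofkti].

okpxszunohonbik, ilepkoztta, jthkhsed, fasswibofkti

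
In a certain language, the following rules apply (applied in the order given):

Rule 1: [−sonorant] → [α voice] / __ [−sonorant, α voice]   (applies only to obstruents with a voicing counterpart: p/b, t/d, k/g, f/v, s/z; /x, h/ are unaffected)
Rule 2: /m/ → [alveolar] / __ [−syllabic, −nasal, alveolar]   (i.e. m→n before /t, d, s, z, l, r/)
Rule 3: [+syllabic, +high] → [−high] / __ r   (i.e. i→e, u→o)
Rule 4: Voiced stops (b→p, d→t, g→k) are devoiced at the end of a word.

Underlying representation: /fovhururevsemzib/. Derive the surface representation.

Rule 1 (regressive voicing assimilation): /v/ precedes the voiceless obstruent /h/, so it devoices to [f] by assimilation. /v/ precedes the voiceless obstruent /s/, so it devoices to [f] by assimilation. /fovhururevsemzib/ → fofhururefsemzib.
Rule 2 (nasal place assimilation): /m/ precedes the alveolar consonant /z/, so it assimilates in place to [n]. /fofhururefsemzib/ → fofhururefsenzib.
Rule 3 (pre-rhotic lowering): /u/ is a high vowel immediately before /r/, so it lowers to [o]. /u/ is a high vowel immediately before /r/, so it lowers to [o]. /fofhururefsenzib/ → fofhororefsenzib.
Rule 4 (final devoicing): /b/ is a voiced stop in word-final position, so it devoices to [p]. /fofhororefsenzib/ → fofhororefsenzip.

fofhororefsenzip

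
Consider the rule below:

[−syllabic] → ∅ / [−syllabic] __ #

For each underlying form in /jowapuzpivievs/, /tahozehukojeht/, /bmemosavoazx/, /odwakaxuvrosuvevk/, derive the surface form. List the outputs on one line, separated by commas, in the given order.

jowapuzpiviev, tahozehukojeh, bmemosavoaz, odwakaxuvrosuvev

/jowapuzpivievs/: /s/ is the second consonant of a word-final cluster /vs/, so it deletes. → [jowapuzpiviev].
/tahozehukojeht/: /t/ is the second consonant of a word-final cluster /ht/, so it deletes. → [tahozehukojeh].
/bmemosavoazx/: /x/ is the second consonant of a word-final cluster /zx/, so it deletes. → [bmemosavoaz].
/odwakaxuvrosuvevk/: /k/ is the second consonant of a word-final cluster /vk/, so it deletes. → [odwakaxuvrosuvev].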